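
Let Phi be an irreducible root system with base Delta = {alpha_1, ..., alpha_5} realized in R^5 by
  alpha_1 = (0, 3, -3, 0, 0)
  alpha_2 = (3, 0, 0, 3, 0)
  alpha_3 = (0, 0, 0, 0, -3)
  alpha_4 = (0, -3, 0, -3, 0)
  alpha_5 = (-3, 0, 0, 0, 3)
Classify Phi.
Compute the Cartan integers a_ij = 2(alpha_i, alpha_j)/(alpha_j, alpha_j); the resulting 5x5 Cartan matrix is
[[2, 0, 0, -1, 0], [0, 2, 0, -1, -1], [0, 0, 2, 0, -1], [-1, -1, 0, 2, 0], [0, -1, -2, 0, 2]].
The roots have two lengths (squared-length ratio 2:1); the short ones are alpha_{3}. The associated Dynkin diagram is a chain of 5 nodes with a double edge at one end; the terminal node there is the unique short simple root (B_5), so the type is B_5 (the algebra so(11)).

B_5 (so(11))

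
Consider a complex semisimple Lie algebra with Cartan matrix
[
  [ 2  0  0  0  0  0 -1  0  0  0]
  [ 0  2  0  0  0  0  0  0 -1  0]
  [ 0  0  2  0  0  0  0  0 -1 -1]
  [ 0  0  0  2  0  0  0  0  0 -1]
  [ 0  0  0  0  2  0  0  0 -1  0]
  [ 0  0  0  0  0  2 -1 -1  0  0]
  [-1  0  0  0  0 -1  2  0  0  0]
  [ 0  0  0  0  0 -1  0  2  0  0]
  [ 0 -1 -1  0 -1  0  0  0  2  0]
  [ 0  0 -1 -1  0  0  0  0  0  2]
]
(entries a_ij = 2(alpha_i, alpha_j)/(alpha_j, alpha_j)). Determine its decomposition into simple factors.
The diagram associated to this matrix has two connected components: the simple roots {alpha_1, alpha_6, alpha_7, alpha_8} form a chain of 4 nodes with single edges (A_4), and {alpha_2, alpha_3, alpha_4, alpha_5, alpha_9, alpha_10} form a chain of 4 nodes with a fork of two nodes at one end (D_6). A semisimple Lie algebra decomposes uniquely as the direct sum of simple ideals, one per connected component of its Dynkin diagram, so g ≅ A_4 ⊕ D_6 (dimension 24 + 66 = 90).

A_4 ⊕ D_6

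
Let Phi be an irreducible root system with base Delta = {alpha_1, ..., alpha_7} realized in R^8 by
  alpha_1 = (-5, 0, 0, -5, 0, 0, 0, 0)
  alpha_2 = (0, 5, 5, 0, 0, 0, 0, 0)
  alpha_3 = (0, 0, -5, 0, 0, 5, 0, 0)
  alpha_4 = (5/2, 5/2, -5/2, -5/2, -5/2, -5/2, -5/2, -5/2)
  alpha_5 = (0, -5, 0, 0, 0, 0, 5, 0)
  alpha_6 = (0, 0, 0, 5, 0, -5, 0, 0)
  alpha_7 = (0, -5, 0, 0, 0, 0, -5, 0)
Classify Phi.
E_7

Compute the Cartan integers a_ij = 2(alpha_i, alpha_j)/(alpha_j, alpha_j); the resulting 7x7 Cartan matrix is
[[2, 0, 0, 0, 0, -1, 0], [0, 2, -1, 0, -1, 0, -1], [0, -1, 2, 0, 0, -1, 0], [0, 0, 0, 2, -1, 0, 0], [0, -1, 0, -1, 2, 0, 0], [-1, 0, -1, 0, 0, 2, 0], [0, -1, 0, 0, 0, 0, 2]].
All simple roots have the same length, so the diagram is simply laced. The associated Dynkin diagram is a chain of 6 nodes with one extra node attached to the third node from one end (E_7), so the type is E_7.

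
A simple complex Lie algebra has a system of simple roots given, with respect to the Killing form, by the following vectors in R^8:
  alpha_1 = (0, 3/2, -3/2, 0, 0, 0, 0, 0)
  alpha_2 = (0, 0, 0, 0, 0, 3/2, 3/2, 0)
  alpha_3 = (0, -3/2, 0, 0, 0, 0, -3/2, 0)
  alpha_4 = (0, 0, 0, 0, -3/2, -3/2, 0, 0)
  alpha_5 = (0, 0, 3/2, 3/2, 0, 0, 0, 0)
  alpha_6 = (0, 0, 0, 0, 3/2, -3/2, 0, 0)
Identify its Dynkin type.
D_6

Compute the Cartan integers a_ij = 2(alpha_i, alpha_j)/(alpha_j, alpha_j); the resulting 6x6 Cartan matrix is
[[2, 0, -1, 0, -1, 0], [0, 2, -1, -1, 0, -1], [-1, -1, 2, 0, 0, 0], [0, -1, 0, 2, 0, 0], [-1, 0, 0, 0, 2, 0], [0, -1, 0, 0, 0, 2]].
All simple roots have the same length, so the diagram is simply laced. The associated Dynkin diagram is a chain of 4 nodes with a fork of two nodes at one end (D_6), so the type is D_6 (the algebra so(12)).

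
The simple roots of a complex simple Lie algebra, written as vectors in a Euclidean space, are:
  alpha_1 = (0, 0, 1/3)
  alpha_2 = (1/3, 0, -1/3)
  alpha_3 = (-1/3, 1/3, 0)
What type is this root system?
B_3 (so(7))

Compute the Cartan integers a_ij = 2(alpha_i, alpha_j)/(alpha_j, alpha_j); the resulting 3x3 Cartan matrix is
[[2, -1, 0], [-2, 2, -1], [0, -1, 2]].
The roots have two lengths (squared-length ratio 2:1); the short ones are alpha_{1}. The associated Dynkin diagram is a chain of 3 nodes with a double edge at one end; the terminal node there is the unique short simple root (B_3), so the type is B_3 (the algebra so(7)).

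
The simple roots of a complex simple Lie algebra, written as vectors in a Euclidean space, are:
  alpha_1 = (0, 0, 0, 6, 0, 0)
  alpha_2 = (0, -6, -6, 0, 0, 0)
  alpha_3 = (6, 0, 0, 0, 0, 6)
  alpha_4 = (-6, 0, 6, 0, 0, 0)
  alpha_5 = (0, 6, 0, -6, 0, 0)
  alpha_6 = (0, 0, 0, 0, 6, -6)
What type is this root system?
B6

Compute the Cartan integers a_ij = 2(alpha_i, alpha_j)/(alpha_j, alpha_j); the resulting 6x6 Cartan matrix is
[[2, 0, 0, 0, -1, 0], [0, 2, 0, -1, -1, 0], [0, 0, 2, -1, 0, -1], [0, -1, -1, 2, 0, 0], [-2, -1, 0, 0, 2, 0], [0, 0, -1, 0, 0, 2]].
The roots have two lengths (squared-length ratio 2:1); the short ones are alpha_{1}. The associated Dynkin diagram is a chain of 6 nodes with a double edge at one end; the terminal node there is the unique short simple root (B_6), so the type is B_6 (the algebra so(13)).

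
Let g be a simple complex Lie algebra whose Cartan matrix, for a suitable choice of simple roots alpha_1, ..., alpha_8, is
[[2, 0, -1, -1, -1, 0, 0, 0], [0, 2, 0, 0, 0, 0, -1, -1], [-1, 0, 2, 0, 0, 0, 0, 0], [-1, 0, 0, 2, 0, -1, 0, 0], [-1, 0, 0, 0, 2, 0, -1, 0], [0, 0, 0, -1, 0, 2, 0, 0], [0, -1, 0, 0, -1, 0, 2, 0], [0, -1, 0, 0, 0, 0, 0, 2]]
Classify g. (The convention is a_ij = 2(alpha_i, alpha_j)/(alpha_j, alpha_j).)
E_8

The matrix has rank 8 with 2's on the diagonal. Reading the off-diagonal entries as Dynkin edges (a single edge where a_ij = a_ji = -1; a double or triple edge where a_ij * a_ji = 2 or 3), the diagram is a chain of 7 nodes with one extra node attached to the third node from one end (E_8). One simple-root ordering that puts it in standard form is (alpha_6, alpha_3, alpha_4, alpha_1, alpha_5, alpha_7, alpha_2, alpha_8). So the algebra is type E_8.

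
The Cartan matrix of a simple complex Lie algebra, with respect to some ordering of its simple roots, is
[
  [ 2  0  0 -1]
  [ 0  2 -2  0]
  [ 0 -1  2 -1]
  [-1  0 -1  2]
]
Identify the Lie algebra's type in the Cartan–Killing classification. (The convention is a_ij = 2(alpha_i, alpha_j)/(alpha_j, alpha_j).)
C_4

The matrix has rank 4 with 2's on the diagonal. Reading the off-diagonal entries as Dynkin edges (a single edge where a_ij = a_ji = -1; a double or triple edge where a_ij * a_ji = 2 or 3), the diagram is a chain of 4 nodes with a double edge at one end; the terminal node there is the unique long simple root (C_4). One simple-root ordering that puts it in standard form is (alpha_1, alpha_4, alpha_3, alpha_2). So the algebra is type C_4, i.e. sp(8).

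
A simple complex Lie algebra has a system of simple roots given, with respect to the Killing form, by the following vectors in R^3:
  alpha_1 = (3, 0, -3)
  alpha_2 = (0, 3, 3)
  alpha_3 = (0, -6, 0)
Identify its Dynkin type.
type C_3

Compute the Cartan integers a_ij = 2(alpha_i, alpha_j)/(alpha_j, alpha_j); the resulting 3x3 Cartan matrix is
[[2, -1, 0], [-1, 2, -1], [0, -2, 2]].
The roots have two lengths (squared-length ratio 2:1); the short ones are alpha_{1,2}. The associated Dynkin diagram is a chain of 3 nodes with a double edge at one end; the terminal node there is the unique long simple root (C_3), so the type is C_3 (the algebra sp(6)).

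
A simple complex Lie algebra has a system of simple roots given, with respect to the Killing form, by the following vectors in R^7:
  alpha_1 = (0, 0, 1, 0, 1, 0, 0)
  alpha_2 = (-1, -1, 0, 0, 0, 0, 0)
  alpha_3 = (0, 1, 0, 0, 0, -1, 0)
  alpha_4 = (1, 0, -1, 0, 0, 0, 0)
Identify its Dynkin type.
A_4

Compute the Cartan integers a_ij = 2(alpha_i, alpha_j)/(alpha_j, alpha_j); the resulting 4x4 Cartan matrix is
[[2, 0, 0, -1], [0, 2, -1, -1], [0, -1, 2, 0], [-1, -1, 0, 2]].
All simple roots have the same length, so the diagram is simply laced. The associated Dynkin diagram is a chain of 4 nodes with single edges (A_4), so the type is A_4 (the algebra sl(5)).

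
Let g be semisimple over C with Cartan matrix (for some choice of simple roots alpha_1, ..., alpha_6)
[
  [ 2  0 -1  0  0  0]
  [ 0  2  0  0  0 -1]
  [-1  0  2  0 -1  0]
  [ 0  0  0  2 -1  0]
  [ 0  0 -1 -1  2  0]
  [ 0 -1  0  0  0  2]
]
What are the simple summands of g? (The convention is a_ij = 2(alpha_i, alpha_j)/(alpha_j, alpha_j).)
A_2 (sl(3)) + A_4 (sl(5))

The diagram associated to this matrix has two connected components: the simple roots {alpha_2, alpha_6} form a chain of 2 nodes with single edges (A_2), and {alpha_1, alpha_3, alpha_4, alpha_5} form a chain of 4 nodes with single edges (A_4). A semisimple Lie algebra decomposes uniquely as the direct sum of simple ideals, one per connected component of its Dynkin diagram, so g ≅ A_2 ⊕ A_4 (dimension 8 + 24 = 32).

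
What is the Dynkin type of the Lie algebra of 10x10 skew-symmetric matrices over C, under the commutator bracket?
D5

This is so(10) with 10 even, which has dimension 10(10-1)/2 = 45 and rank 10/2 = 5. In the classification of classical Lie algebras, the orthogonal algebra so(2n) in an even number of variables has type D_n; here n = 5, so the Dynkin diagram is a chain of 3 nodes with a fork of two nodes at one end (D_5). Hence the type is D_5.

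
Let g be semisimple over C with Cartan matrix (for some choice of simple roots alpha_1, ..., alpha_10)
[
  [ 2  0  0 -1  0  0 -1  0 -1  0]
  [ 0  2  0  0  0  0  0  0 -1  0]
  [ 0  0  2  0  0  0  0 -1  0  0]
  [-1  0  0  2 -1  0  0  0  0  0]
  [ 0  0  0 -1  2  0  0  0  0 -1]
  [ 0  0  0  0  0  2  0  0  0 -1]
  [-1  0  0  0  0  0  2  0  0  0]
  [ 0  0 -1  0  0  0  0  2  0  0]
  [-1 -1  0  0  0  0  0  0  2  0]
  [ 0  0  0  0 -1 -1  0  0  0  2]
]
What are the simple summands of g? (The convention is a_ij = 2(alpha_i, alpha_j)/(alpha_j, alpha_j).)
The diagram associated to this matrix has two connected components: the simple roots {alpha_3, alpha_8} form a chain of 2 nodes with single edges (A_2), and {alpha_1, alpha_2, alpha_4, alpha_5, alpha_6, alpha_7, alpha_9, alpha_10} form a chain of 7 nodes with one extra node attached to the third node from one end (E_8). A semisimple Lie algebra decomposes uniquely as the direct sum of simple ideals, one per connected component of its Dynkin diagram, so g ≅ A_2 ⊕ E_8 (dimension 8 + 248 = 256).

type A_2 ⊕ type E_8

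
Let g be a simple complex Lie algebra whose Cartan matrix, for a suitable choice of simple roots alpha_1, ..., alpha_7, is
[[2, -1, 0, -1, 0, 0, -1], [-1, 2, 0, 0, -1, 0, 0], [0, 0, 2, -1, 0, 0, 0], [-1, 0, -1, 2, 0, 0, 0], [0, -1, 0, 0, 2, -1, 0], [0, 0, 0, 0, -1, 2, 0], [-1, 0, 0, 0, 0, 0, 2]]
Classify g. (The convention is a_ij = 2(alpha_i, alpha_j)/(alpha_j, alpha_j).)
The matrix has rank 7 with 2's on the diagonal. Reading the off-diagonal entries as Dynkin edges (a single edge where a_ij = a_ji = -1; a double or triple edge where a_ij * a_ji = 2 or 3), the diagram is a chain of 6 nodes with one extra node attached to the third node from one end (E_7). One simple-root ordering that puts it in standard form is (alpha_3, alpha_7, alpha_4, alpha_1, alpha_2, alpha_5, alpha_6). So the algebra is type E_7.

E_7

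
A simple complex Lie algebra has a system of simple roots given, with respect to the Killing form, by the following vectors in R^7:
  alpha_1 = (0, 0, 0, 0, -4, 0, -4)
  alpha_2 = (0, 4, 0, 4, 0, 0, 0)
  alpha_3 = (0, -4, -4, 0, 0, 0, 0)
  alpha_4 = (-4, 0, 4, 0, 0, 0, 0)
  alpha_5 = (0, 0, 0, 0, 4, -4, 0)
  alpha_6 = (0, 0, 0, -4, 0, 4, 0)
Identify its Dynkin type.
type A_6

Compute the Cartan integers a_ij = 2(alpha_i, alpha_j)/(alpha_j, alpha_j); the resulting 6x6 Cartan matrix is
[[2, 0, 0, 0, -1, 0], [0, 2, -1, 0, 0, -1], [0, -1, 2, -1, 0, 0], [0, 0, -1, 2, 0, 0], [-1, 0, 0, 0, 2, -1], [0, -1, 0, 0, -1, 2]].
All simple roots have the same length, so the diagram is simply laced. The associated Dynkin diagram is a chain of 6 nodes with single edges (A_6), so the type is A_6 (the algebra sl(7)).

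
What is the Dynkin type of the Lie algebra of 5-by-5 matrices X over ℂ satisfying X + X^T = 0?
type B_2

This is so(5) with 5 odd, which has dimension 5(5-1)/2 = 10 and rank (5-1)/2 = 2. In the classification of classical Lie algebras, the orthogonal algebra so(2n+1) in an odd number of variables has type B_n; here n = 2, so the Dynkin diagram is a chain of 2 nodes with a double edge at one end; the terminal node there is the unique short simple root (B_2). Hence the type is B_2.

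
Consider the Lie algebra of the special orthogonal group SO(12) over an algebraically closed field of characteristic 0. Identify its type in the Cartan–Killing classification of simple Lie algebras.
D6

This is so(12) with 12 even, which has dimension 12(12-1)/2 = 66 and rank 12/2 = 6. In the classification of classical Lie algebras, the orthogonal algebra so(2n) in an even number of variables has type D_n; here n = 6, so the Dynkin diagram is a chain of 4 nodes with a fork of two nodes at one end (D_6). Hence the type is D_6.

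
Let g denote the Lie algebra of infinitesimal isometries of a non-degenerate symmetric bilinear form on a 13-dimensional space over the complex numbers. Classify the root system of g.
This is so(13) with 13 odd, which has dimension 13(13-1)/2 = 78 and rank (13-1)/2 = 6. In the classification of classical Lie algebras, the orthogonal algebra so(2n+1) in an odd number of variables has type B_n; here n = 6, so the Dynkin diagram is a chain of 6 nodes with a double edge at one end; the terminal node there is the unique short simple root (B_6). Hence the type is B_6.

B_6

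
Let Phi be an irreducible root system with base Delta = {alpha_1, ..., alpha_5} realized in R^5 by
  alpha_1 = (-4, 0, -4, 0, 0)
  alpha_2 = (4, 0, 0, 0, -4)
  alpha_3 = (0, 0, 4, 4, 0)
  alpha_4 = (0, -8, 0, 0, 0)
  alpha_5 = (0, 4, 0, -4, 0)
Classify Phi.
type C_5

Compute the Cartan integers a_ij = 2(alpha_i, alpha_j)/(alpha_j, alpha_j); the resulting 5x5 Cartan matrix is
[[2, -1, -1, 0, 0], [-1, 2, 0, 0, 0], [-1, 0, 2, 0, -1], [0, 0, 0, 2, -2], [0, 0, -1, -1, 2]].
The roots have two lengths (squared-length ratio 2:1); the short ones are alpha_{1,2,3,5}. The associated Dynkin diagram is a chain of 5 nodes with a double edge at one end; the terminal node there is the unique long simple root (C_5), so the type is C_5 (the algebra sp(10)).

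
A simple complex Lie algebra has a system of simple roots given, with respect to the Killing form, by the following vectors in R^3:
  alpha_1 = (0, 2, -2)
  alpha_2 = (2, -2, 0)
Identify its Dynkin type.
Compute the Cartan integers a_ij = 2(alpha_i, alpha_j)/(alpha_j, alpha_j); the resulting 2x2 Cartan matrix is
[[2, -1], [-1, 2]].
All simple roots have the same length, so the diagram is simply laced. The associated Dynkin diagram is a chain of 2 nodes with single edges (A_2), so the type is A_2 (the algebra sl(3)).

type A_2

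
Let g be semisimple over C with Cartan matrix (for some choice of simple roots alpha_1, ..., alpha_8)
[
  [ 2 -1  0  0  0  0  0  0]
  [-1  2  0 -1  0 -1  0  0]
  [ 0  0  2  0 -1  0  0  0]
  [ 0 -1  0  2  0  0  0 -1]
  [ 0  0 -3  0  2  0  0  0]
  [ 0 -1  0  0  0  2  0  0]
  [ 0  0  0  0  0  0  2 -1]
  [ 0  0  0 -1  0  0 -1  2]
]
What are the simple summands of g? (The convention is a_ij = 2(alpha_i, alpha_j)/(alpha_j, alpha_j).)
D6 + G2

The diagram associated to this matrix has two connected components: the simple roots {alpha_1, alpha_2, alpha_4, alpha_6, alpha_7, alpha_8} form a chain of 4 nodes with a fork of two nodes at one end (D_6), and {alpha_3, alpha_5} form two nodes joined by a triple edge (G_2). A semisimple Lie algebra decomposes uniquely as the direct sum of simple ideals, one per connected component of its Dynkin diagram, so g ≅ D_6 ⊕ G_2 (dimension 66 + 14 = 80).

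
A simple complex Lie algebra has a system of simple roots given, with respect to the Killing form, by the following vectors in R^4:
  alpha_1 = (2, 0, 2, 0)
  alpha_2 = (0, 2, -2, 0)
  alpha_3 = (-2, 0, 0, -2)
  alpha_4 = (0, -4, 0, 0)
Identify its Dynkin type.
C_4

Compute the Cartan integers a_ij = 2(alpha_i, alpha_j)/(alpha_j, alpha_j); the resulting 4x4 Cartan matrix is
[[2, -1, -1, 0], [-1, 2, 0, -1], [-1, 0, 2, 0], [0, -2, 0, 2]].
The roots have two lengths (squared-length ratio 2:1); the short ones are alpha_{1,2,3}. The associated Dynkin diagram is a chain of 4 nodes with a double edge at one end; the terminal node there is the unique long simple root (C_4), so the type is C_4 (the algebra sp(8)).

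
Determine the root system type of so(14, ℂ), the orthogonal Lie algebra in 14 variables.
This is so(14) with 14 even, which has dimension 14(14-1)/2 = 91 and rank 14/2 = 7. In the classification of classical Lie algebras, the orthogonal algebra so(2n) in an even number of variables has type D_n; here n = 7, so the Dynkin diagram is a chain of 5 nodes with a fork of two nodes at one end (D_7). Hence the type is D_7.

D_7 (so(14))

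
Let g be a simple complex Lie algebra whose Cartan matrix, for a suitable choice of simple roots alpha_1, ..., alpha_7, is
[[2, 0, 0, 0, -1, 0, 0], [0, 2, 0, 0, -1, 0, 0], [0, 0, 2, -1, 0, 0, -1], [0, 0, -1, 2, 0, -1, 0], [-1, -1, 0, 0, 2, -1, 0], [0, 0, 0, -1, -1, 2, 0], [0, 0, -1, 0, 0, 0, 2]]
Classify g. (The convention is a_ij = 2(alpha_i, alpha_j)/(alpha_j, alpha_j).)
D_7

The matrix has rank 7 with 2's on the diagonal. Reading the off-diagonal entries as Dynkin edges (a single edge where a_ij = a_ji = -1; a double or triple edge where a_ij * a_ji = 2 or 3), the diagram is a chain of 5 nodes with a fork of two nodes at one end (D_7). One simple-root ordering that puts it in standard form is (alpha_7, alpha_3, alpha_4, alpha_6, alpha_5, alpha_1, alpha_2). So the algebra is type D_7, i.e. so(14).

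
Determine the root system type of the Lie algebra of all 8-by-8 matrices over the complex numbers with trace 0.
This is sl(8), which has dimension 8^2 - 1 = 63 and rank 8 - 1 = 7 (a Cartan subalgebra is the diagonal traceless matrices). In the classification of classical Lie algebras, the special linear algebra sl(n+1) has type A_n; here n = 7, so the Dynkin diagram is a chain of 7 nodes with single edges (A_7). Hence the type is A_7.

A_7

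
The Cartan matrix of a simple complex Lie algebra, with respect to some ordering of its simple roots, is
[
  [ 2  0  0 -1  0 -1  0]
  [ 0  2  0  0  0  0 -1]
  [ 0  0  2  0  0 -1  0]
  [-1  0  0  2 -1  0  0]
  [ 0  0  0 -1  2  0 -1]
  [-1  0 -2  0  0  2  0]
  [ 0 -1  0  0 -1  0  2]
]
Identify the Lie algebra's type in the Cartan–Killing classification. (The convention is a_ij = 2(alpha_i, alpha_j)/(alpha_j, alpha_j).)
type B_7

The matrix has rank 7 with 2's on the diagonal. Reading the off-diagonal entries as Dynkin edges (a single edge where a_ij = a_ji = -1; a double or triple edge where a_ij * a_ji = 2 or 3), the diagram is a chain of 7 nodes with a double edge at one end; the terminal node there is the unique short simple root (B_7). One simple-root ordering that puts it in standard form is (alpha_2, alpha_7, alpha_5, alpha_4, alpha_1, alpha_6, alpha_3). So the algebra is type B_7, i.e. so(15).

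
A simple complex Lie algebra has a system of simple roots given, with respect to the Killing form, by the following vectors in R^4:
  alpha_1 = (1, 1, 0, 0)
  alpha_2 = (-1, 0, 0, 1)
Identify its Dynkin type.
A2

Compute the Cartan integers a_ij = 2(alpha_i, alpha_j)/(alpha_j, alpha_j); the resulting 2x2 Cartan matrix is
[[2, -1], [-1, 2]].
All simple roots have the same length, so the diagram is simply laced. The associated Dynkin diagram is a chain of 2 nodes with single edges (A_2), so the type is A_2 (the algebra sl(3)).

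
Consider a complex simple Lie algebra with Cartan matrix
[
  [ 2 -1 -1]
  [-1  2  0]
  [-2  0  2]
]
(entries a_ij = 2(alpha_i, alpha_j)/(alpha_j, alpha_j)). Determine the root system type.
The matrix has rank 3 with 2's on the diagonal. Reading the off-diagonal entries as Dynkin edges (a single edge where a_ij = a_ji = -1; a double or triple edge where a_ij * a_ji = 2 or 3), the diagram is a chain of 3 nodes with a double edge at one end; the terminal node there is the unique long simple root (C_3). One simple-root ordering that puts it in standard form is (alpha_2, alpha_1, alpha_3). So the algebra is type C_3, i.e. sp(6).

C_3 (sp(6))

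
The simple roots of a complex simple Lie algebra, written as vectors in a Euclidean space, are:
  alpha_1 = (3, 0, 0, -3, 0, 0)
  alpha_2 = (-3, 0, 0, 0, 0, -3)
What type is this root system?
Compute the Cartan integers a_ij = 2(alpha_i, alpha_j)/(alpha_j, alpha_j); the resulting 2x2 Cartan matrix is
[[2, -1], [-1, 2]].
All simple roots have the same length, so the diagram is simply laced. The associated Dynkin diagram is a chain of 2 nodes with single edges (A_2), so the type is A_2 (the algebra sl(3)).

A_2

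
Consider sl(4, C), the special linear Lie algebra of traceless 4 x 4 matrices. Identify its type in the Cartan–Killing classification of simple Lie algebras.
type A_3

This is sl(4), which has dimension 4^2 - 1 = 15 and rank 4 - 1 = 3 (a Cartan subalgebra is the diagonal traceless matrices). In the classification of classical Lie algebras, the special linear algebra sl(n+1) has type A_n; here n = 3, so the Dynkin diagram is a chain of 3 nodes with single edges (A_3). Hence the type is A_3.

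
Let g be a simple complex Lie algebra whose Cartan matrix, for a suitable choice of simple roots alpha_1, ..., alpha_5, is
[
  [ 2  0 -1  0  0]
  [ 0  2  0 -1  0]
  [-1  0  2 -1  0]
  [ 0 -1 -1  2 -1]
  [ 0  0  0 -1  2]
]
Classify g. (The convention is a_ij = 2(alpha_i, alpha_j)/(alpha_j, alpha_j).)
D_5 (so(10))

The matrix has rank 5 with 2's on the diagonal. Reading the off-diagonal entries as Dynkin edges (a single edge where a_ij = a_ji = -1; a double or triple edge where a_ij * a_ji = 2 or 3), the diagram is a chain of 3 nodes with a fork of two nodes at one end (D_5). One simple-root ordering that puts it in standard form is (alpha_1, alpha_3, alpha_4, alpha_5, alpha_2). So the algebra is type D_5, i.e. so(10).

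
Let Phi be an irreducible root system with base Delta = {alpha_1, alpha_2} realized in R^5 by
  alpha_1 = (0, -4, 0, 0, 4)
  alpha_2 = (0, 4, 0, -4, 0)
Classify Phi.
Compute the Cartan integers a_ij = 2(alpha_i, alpha_j)/(alpha_j, alpha_j); the resulting 2x2 Cartan matrix is
[[2, -1], [-1, 2]].
All simple roots have the same length, so the diagram is simply laced. The associated Dynkin diagram is a chain of 2 nodes with single edges (A_2), so the type is A_2 (the algebra sl(3)).

type A_2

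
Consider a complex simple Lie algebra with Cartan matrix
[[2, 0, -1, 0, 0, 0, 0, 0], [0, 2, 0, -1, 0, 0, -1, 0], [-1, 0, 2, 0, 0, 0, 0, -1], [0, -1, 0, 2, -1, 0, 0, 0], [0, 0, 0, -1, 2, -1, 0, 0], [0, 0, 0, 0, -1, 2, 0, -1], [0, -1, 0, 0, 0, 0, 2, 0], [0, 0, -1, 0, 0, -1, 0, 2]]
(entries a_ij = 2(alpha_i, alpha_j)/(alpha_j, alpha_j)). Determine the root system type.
A8

The matrix has rank 8 with 2's on the diagonal. Reading the off-diagonal entries as Dynkin edges (a single edge where a_ij = a_ji = -1; a double or triple edge where a_ij * a_ji = 2 or 3), the diagram is a chain of 8 nodes with single edges (A_8). One simple-root ordering that puts it in standard form is (alpha_1, alpha_3, alpha_8, alpha_6, alpha_5, alpha_4, alpha_2, alpha_7). So the algebra is type A_8, i.e. sl(9).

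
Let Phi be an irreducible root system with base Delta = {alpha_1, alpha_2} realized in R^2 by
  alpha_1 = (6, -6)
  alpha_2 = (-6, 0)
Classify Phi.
B_2

Compute the Cartan integers a_ij = 2(alpha_i, alpha_j)/(alpha_j, alpha_j); the resulting 2x2 Cartan matrix is
[[2, -2], [-1, 2]].
The roots have two lengths (squared-length ratio 2:1); the short ones are alpha_{2}. The associated Dynkin diagram is a chain of 2 nodes with a double edge at one end; the terminal node there is the unique short simple root (B_2), so the type is B_2 (the algebra so(5)).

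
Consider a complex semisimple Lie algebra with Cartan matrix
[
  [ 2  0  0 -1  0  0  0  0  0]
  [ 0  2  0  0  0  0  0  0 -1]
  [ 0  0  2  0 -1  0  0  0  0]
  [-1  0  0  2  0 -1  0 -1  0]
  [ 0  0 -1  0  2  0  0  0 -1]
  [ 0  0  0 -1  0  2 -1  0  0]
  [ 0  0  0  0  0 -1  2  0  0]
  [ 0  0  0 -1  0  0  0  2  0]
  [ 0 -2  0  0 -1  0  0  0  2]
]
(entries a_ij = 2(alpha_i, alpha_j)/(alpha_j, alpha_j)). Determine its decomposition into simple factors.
B_4 ⊕ D_5

The diagram associated to this matrix has two connected components: the simple roots {alpha_2, alpha_3, alpha_5, alpha_9} form a chain of 4 nodes with a double edge at one end; the terminal node there is the unique short simple root (B_4), and {alpha_1, alpha_4, alpha_6, alpha_7, alpha_8} form a chain of 3 nodes with a fork of two nodes at one end (D_5). A semisimple Lie algebra decomposes uniquely as the direct sum of simple ideals, one per connected component of its Dynkin diagram, so g ≅ B_4 ⊕ D_5 (dimension 36 + 45 = 81).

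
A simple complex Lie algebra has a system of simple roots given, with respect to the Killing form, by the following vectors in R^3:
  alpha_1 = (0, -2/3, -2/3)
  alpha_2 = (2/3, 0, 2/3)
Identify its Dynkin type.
Compute the Cartan integers a_ij = 2(alpha_i, alpha_j)/(alpha_j, alpha_j); the resulting 2x2 Cartan matrix is
[[2, -1], [-1, 2]].
All simple roots have the same length, so the diagram is simply laced. The associated Dynkin diagram is a chain of 2 nodes with single edges (A_2), so the type is A_2 (the algebra sl(3)).

type A_2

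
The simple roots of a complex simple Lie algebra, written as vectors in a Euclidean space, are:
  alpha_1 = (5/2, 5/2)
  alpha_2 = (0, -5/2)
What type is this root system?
B_2

Compute the Cartan integers a_ij = 2(alpha_i, alpha_j)/(alpha_j, alpha_j); the resulting 2x2 Cartan matrix is
[[2, -2], [-1, 2]].
The roots have two lengths (squared-length ratio 2:1); the short ones are alpha_{2}. The associated Dynkin diagram is a chain of 2 nodes with a double edge at one end; the terminal node there is the unique short simple root (B_2), so the type is B_2 (the algebra so(5)).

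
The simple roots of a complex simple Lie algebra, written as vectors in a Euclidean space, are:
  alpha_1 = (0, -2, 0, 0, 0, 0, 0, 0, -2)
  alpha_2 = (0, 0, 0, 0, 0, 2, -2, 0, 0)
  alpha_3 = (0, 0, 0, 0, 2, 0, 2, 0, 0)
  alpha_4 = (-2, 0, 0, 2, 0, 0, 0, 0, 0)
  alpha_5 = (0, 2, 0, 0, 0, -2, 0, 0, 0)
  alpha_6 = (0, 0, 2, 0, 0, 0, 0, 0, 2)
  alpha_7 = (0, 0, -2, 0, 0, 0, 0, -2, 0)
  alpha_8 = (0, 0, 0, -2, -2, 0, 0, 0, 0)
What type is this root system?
Compute the Cartan integers a_ij = 2(alpha_i, alpha_j)/(alpha_j, alpha_j); the resulting 8x8 Cartan matrix is
[[2, 0, 0, 0, -1, -1, 0, 0], [0, 2, -1, 0, -1, 0, 0, 0], [0, -1, 2, 0, 0, 0, 0, -1], [0, 0, 0, 2, 0, 0, 0, -1], [-1, -1, 0, 0, 2, 0, 0, 0], [-1, 0, 0, 0, 0, 2, -1, 0], [0, 0, 0, 0, 0, -1, 2, 0], [0, 0, -1, -1, 0, 0, 0, 2]].
All simple roots have the same length, so the diagram is simply laced. The associated Dynkin diagram is a chain of 8 nodes with single edges (A_8), so the type is A_8 (the algebra sl(9)).

type A_8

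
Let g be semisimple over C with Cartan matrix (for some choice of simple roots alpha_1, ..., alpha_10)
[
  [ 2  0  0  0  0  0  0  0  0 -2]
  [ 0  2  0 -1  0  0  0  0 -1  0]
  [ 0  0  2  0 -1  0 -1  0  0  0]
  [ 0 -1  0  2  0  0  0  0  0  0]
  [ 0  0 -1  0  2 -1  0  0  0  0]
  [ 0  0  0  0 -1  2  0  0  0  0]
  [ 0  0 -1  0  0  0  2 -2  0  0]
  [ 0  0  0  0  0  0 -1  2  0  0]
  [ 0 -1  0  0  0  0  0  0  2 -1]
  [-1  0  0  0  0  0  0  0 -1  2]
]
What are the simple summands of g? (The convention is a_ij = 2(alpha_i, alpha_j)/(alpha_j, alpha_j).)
The diagram associated to this matrix has two connected components: the simple roots {alpha_3, alpha_5, alpha_6, alpha_7, alpha_8} form a chain of 5 nodes with a double edge at one end; the terminal node there is the unique short simple root (B_5), and {alpha_1, alpha_2, alpha_4, alpha_9, alpha_10} form a chain of 5 nodes with a double edge at one end; the terminal node there is the unique long simple root (C_5). A semisimple Lie algebra decomposes uniquely as the direct sum of simple ideals, one per connected component of its Dynkin diagram, so g ≅ B_5 ⊕ C_5 (dimension 55 + 55 = 110).

B5 ⊕ C5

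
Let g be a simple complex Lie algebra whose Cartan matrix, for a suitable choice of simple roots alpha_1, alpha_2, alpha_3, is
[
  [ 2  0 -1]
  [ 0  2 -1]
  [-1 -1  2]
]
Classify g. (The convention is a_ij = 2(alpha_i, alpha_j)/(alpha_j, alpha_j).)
type A_3

The matrix has rank 3 with 2's on the diagonal. Reading the off-diagonal entries as Dynkin edges (a single edge where a_ij = a_ji = -1; a double or triple edge where a_ij * a_ji = 2 or 3), the diagram is a chain of 3 nodes with single edges (A_3). One simple-root ordering that puts it in standard form is (alpha_1, alpha_3, alpha_2). So the algebra is type A_3, i.e. sl(4).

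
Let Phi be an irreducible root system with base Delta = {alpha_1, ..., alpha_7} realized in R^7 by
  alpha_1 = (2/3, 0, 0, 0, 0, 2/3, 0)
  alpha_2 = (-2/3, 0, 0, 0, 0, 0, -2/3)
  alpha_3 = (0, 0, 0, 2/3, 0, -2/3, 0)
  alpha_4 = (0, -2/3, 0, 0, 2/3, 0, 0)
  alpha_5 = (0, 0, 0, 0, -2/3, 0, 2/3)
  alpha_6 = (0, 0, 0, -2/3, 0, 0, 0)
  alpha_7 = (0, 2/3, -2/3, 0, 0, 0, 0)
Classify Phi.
B_7

Compute the Cartan integers a_ij = 2(alpha_i, alpha_j)/(alpha_j, alpha_j); the resulting 7x7 Cartan matrix is
[[2, -1, -1, 0, 0, 0, 0], [-1, 2, 0, 0, -1, 0, 0], [-1, 0, 2, 0, 0, -2, 0], [0, 0, 0, 2, -1, 0, -1], [0, -1, 0, -1, 2, 0, 0], [0, 0, -1, 0, 0, 2, 0], [0, 0, 0, -1, 0, 0, 2]].
The roots have two lengths (squared-length ratio 2:1); the short ones are alpha_{6}. The associated Dynkin diagram is a chain of 7 nodes with a double edge at one end; the terminal node there is the unique short simple root (B_7), so the type is B_7 (the algebra so(15)).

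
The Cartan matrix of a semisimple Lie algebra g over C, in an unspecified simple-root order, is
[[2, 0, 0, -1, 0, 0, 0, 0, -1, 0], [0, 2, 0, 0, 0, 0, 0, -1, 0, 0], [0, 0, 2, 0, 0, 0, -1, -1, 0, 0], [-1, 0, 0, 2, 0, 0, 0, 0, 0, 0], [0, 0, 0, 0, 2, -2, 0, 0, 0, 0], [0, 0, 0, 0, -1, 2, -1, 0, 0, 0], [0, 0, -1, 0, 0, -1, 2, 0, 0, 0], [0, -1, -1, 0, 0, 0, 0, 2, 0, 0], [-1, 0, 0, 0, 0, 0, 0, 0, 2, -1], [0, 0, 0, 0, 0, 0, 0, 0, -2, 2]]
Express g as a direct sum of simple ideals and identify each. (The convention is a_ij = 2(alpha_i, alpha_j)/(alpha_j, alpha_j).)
The diagram associated to this matrix has two connected components: the simple roots {alpha_1, alpha_4, alpha_9, alpha_10} form a chain of 4 nodes with a double edge at one end; the terminal node there is the unique long simple root (C_4), and {alpha_2, alpha_3, alpha_5, alpha_6, alpha_7, alpha_8} form a chain of 6 nodes with a double edge at one end; the terminal node there is the unique long simple root (C_6). A semisimple Lie algebra decomposes uniquely as the direct sum of simple ideals, one per connected component of its Dynkin diagram, so g ≅ C_4 ⊕ C_6 (dimension 36 + 78 = 114).

C4 + C6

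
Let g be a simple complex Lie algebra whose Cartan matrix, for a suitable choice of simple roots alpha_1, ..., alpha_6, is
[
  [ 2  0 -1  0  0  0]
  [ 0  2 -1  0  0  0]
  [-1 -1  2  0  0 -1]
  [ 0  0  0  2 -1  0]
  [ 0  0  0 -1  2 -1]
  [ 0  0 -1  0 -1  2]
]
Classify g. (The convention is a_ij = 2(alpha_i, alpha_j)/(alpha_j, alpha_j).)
type D_6

The matrix has rank 6 with 2's on the diagonal. Reading the off-diagonal entries as Dynkin edges (a single edge where a_ij = a_ji = -1; a double or triple edge where a_ij * a_ji = 2 or 3), the diagram is a chain of 4 nodes with a fork of two nodes at one end (D_6). One simple-root ordering that puts it in standard form is (alpha_4, alpha_5, alpha_6, alpha_3, alpha_1, alpha_2). So the algebra is type D_6, i.e. so(12).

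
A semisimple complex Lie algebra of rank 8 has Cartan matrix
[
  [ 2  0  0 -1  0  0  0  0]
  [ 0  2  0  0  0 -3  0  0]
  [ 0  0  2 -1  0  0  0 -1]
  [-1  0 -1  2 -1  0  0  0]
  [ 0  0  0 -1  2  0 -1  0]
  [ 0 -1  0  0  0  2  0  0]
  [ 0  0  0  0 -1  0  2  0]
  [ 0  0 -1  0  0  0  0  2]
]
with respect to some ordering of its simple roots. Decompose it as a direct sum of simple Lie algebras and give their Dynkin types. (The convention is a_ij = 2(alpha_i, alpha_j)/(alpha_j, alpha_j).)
The diagram associated to this matrix has two connected components: the simple roots {alpha_1, alpha_3, alpha_4, alpha_5, alpha_7, alpha_8} form a chain of 5 nodes with one extra node attached to the third node from one end (E_6), and {alpha_2, alpha_6} form two nodes joined by a triple edge (G_2). A semisimple Lie algebra decomposes uniquely as the direct sum of simple ideals, one per connected component of its Dynkin diagram, so g ≅ E_6 ⊕ G_2 (dimension 78 + 14 = 92).

E_6 + G_2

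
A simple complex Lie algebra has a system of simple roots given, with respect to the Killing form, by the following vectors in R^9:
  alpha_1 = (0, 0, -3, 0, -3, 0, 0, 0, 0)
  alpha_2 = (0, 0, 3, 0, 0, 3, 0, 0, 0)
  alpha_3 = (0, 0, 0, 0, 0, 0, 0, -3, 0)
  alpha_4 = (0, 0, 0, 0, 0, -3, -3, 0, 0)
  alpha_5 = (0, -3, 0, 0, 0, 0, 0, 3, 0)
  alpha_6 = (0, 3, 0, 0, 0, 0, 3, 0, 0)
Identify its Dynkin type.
type B_6

Compute the Cartan integers a_ij = 2(alpha_i, alpha_j)/(alpha_j, alpha_j); the resulting 6x6 Cartan matrix is
[[2, -1, 0, 0, 0, 0], [-1, 2, 0, -1, 0, 0], [0, 0, 2, 0, -1, 0], [0, -1, 0, 2, 0, -1], [0, 0, -2, 0, 2, -1], [0, 0, 0, -1, -1, 2]].
The roots have two lengths (squared-length ratio 2:1); the short ones are alpha_{3}. The associated Dynkin diagram is a chain of 6 nodes with a double edge at one end; the terminal node there is the unique short simple root (B_6), so the type is B_6 (the algebra so(13)).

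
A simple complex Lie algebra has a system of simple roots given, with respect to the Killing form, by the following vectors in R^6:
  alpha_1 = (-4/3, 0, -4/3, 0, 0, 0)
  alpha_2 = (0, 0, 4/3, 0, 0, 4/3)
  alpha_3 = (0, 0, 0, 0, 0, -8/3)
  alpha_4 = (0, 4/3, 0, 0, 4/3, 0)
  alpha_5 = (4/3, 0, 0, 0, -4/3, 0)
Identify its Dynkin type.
type C_5

Compute the Cartan integers a_ij = 2(alpha_i, alpha_j)/(alpha_j, alpha_j); the resulting 5x5 Cartan matrix is
[[2, -1, 0, 0, -1], [-1, 2, -1, 0, 0], [0, -2, 2, 0, 0], [0, 0, 0, 2, -1], [-1, 0, 0, -1, 2]].
The roots have two lengths (squared-length ratio 2:1); the short ones are alpha_{1,2,4,5}. The associated Dynkin diagram is a chain of 5 nodes with a double edge at one end; the terminal node there is the unique long simple root (C_5), so the type is C_5 (the algebra sp(10)).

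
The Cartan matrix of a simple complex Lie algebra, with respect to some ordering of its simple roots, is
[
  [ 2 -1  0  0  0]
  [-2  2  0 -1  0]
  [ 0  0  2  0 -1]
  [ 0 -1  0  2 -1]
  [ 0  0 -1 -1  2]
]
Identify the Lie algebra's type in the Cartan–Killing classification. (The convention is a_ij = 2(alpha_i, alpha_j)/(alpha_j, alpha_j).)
The matrix has rank 5 with 2's on the diagonal. Reading the off-diagonal entries as Dynkin edges (a single edge where a_ij = a_ji = -1; a double or triple edge where a_ij * a_ji = 2 or 3), the diagram is a chain of 5 nodes with a double edge at one end; the terminal node there is the unique short simple root (B_5). One simple-root ordering that puts it in standard form is (alpha_3, alpha_5, alpha_4, alpha_2, alpha_1). So the algebra is type B_5, i.e. so(11).

type B_5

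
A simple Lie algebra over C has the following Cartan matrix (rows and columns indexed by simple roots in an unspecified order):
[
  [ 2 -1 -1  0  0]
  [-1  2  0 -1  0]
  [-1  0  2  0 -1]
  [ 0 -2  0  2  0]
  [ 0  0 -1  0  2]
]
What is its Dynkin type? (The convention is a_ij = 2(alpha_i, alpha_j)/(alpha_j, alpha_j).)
The matrix has rank 5 with 2's on the diagonal. Reading the off-diagonal entries as Dynkin edges (a single edge where a_ij = a_ji = -1; a double or triple edge where a_ij * a_ji = 2 or 3), the diagram is a chain of 5 nodes with a double edge at one end; the terminal node there is the unique long simple root (C_5). One simple-root ordering that puts it in standard form is (alpha_5, alpha_3, alpha_1, alpha_2, alpha_4). So the algebra is type C_5, i.e. sp(10).

type C_5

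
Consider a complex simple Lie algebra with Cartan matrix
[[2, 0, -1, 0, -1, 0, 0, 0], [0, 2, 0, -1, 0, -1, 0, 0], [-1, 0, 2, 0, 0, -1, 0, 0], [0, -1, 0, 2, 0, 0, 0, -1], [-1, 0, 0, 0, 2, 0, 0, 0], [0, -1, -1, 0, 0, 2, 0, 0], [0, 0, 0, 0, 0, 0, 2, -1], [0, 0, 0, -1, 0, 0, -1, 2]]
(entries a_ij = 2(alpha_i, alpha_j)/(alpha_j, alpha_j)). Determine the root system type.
The matrix has rank 8 with 2's on the diagonal. Reading the off-diagonal entries as Dynkin edges (a single edge where a_ij = a_ji = -1; a double or triple edge where a_ij * a_ji = 2 or 3), the diagram is a chain of 8 nodes with single edges (A_8). One simple-root ordering that puts it in standard form is (alpha_7, alpha_8, alpha_4, alpha_2, alpha_6, alpha_3, alpha_1, alpha_5). So the algebra is type A_8, i.e. sl(9).

type A_8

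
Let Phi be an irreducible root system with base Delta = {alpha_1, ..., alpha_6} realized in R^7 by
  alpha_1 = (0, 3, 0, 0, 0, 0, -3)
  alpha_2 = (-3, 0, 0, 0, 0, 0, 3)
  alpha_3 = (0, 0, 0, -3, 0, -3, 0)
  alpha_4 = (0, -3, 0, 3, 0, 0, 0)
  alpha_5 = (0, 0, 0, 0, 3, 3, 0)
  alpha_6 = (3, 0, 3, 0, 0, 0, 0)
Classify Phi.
A_6

Compute the Cartan integers a_ij = 2(alpha_i, alpha_j)/(alpha_j, alpha_j); the resulting 6x6 Cartan matrix is
[[2, -1, 0, -1, 0, 0], [-1, 2, 0, 0, 0, -1], [0, 0, 2, -1, -1, 0], [-1, 0, -1, 2, 0, 0], [0, 0, -1, 0, 2, 0], [0, -1, 0, 0, 0, 2]].
All simple roots have the same length, so the diagram is simply laced. The associated Dynkin diagram is a chain of 6 nodes with single edges (A_6), so the type is A_6 (the algebra sl(7)).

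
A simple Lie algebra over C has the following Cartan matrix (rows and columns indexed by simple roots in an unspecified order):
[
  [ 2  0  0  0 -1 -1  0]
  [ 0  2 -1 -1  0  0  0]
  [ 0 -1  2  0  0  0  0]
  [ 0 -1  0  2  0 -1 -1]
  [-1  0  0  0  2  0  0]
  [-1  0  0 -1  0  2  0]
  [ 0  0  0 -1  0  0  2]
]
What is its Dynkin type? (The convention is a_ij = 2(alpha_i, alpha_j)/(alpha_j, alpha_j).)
The matrix has rank 7 with 2's on the diagonal. Reading the off-diagonal entries as Dynkin edges (a single edge where a_ij = a_ji = -1; a double or triple edge where a_ij * a_ji = 2 or 3), the diagram is a chain of 6 nodes with one extra node attached to the third node from one end (E_7). One simple-root ordering that puts it in standard form is (alpha_3, alpha_7, alpha_2, alpha_4, alpha_6, alpha_1, alpha_5). So the algebra is type E_7.

E_7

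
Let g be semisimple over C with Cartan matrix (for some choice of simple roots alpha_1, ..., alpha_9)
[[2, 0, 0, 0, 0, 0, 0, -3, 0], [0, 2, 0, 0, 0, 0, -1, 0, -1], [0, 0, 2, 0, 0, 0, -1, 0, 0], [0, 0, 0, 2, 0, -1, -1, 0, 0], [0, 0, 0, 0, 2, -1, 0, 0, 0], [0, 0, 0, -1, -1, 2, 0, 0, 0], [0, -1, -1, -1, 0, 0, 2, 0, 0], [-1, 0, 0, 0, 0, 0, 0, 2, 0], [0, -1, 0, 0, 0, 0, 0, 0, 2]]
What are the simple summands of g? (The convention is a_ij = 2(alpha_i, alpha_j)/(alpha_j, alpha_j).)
E7 + G2

The diagram associated to this matrix has two connected components: the simple roots {alpha_2, alpha_3, alpha_4, alpha_5, alpha_6, alpha_7, alpha_9} form a chain of 6 nodes with one extra node attached to the third node from one end (E_7), and {alpha_1, alpha_8} form two nodes joined by a triple edge (G_2). A semisimple Lie algebra decomposes uniquely as the direct sum of simple ideals, one per connected component of its Dynkin diagram, so g ≅ E_7 ⊕ G_2 (dimension 133 + 14 = 147).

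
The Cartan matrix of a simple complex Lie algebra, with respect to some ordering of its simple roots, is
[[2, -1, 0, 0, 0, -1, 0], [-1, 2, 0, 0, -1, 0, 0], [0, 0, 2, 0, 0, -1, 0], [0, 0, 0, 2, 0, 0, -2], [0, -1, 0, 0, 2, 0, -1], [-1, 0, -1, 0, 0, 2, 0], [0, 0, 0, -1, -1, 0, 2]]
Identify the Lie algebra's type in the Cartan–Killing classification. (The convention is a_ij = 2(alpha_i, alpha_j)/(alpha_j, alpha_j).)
The matrix has rank 7 with 2's on the diagonal. Reading the off-diagonal entries as Dynkin edges (a single edge where a_ij = a_ji = -1; a double or triple edge where a_ij * a_ji = 2 or 3), the diagram is a chain of 7 nodes with a double edge at one end; the terminal node there is the unique long simple root (C_7). One simple-root ordering that puts it in standard form is (alpha_3, alpha_6, alpha_1, alpha_2, alpha_5, alpha_7, alpha_4). So the algebra is type C_7, i.e. sp(14).

C_7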